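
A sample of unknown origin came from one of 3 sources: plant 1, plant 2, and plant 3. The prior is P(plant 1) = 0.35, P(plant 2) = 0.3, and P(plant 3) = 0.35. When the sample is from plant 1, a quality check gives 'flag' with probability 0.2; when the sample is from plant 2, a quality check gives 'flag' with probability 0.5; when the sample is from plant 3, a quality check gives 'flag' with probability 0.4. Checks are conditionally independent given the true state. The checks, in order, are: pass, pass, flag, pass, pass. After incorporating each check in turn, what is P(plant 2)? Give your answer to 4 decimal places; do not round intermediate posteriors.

0.1668

Each posterior becomes the prior for the next update.
After 'pass': normaliser = 0.8·0.3500 + 0.5·0.3000 + 0.6·0.3500; P(plant 1) ≈ 0.4375, P(plant 2) ≈ 0.2344, P(plant 3) ≈ 0.3281
After 'pass': normaliser = 0.8·0.4375 + 0.5·0.2344 + 0.6·0.3281; P(plant 1) ≈ 0.5271, P(plant 2) ≈ 0.1765, P(plant 3) ≈ 0.2965
After 'flag': normaliser = 0.2·0.5271 + 0.5·0.1765 + 0.4·0.2965; P(plant 1) ≈ 0.3376, P(plant 2) ≈ 0.2826, P(plant 3) ≈ 0.3798
After 'pass': normaliser = 0.8·0.3376 + 0.5·0.2826 + 0.6·0.3798; P(plant 1) ≈ 0.4225, P(plant 2) ≈ 0.2210, P(plant 3) ≈ 0.3565
After 'pass': normaliser = 0.8·0.4225 + 0.5·0.2210 + 0.6·0.3565; P(plant 1) ≈ 0.5103, P(plant 2) ≈ 0.1668, P(plant 3) ≈ 0.3229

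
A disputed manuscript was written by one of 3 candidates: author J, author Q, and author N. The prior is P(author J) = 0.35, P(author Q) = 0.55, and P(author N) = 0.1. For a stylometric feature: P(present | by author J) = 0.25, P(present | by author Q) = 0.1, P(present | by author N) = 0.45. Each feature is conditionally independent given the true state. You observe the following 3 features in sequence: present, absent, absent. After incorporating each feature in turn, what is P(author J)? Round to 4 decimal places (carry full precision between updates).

After 'present': normaliser = 0.25·0.3500 + 0.1·0.5500 + 0.45·0.1000; P(author J) ≈ 0.4667, P(author Q) ≈ 0.2933, P(author N) ≈ 0.2400
After 'absent': normaliser = 0.75·0.4667 + 0.9·0.2933 + 0.55·0.2400; P(author J) ≈ 0.4692, P(author Q) ≈ 0.3539, P(author N) ≈ 0.1769
After 'absent': normaliser = 0.75·0.4692 + 0.9·0.3539 + 0.55·0.1769; P(author J) ≈ 0.4584, P(author Q) ≈ 0.4149, P(author N) ≈ 0.1268

0.4584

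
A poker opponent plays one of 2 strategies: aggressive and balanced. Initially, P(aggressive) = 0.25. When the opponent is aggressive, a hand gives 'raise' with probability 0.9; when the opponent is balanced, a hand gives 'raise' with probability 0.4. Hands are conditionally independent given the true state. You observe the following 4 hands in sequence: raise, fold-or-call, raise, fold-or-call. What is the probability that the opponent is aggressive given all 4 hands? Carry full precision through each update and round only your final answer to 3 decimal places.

0.045

After 'raise': P(aggressive) = 0.9·0.2500 / (0.9·0.2500 + 0.4·0.7500) ≈ 0.4286
After 'fold-or-call': P(aggressive) = 0.1·0.4286 / (0.1·0.4286 + 0.6·0.5714) ≈ 0.1111
After 'raise': P(aggressive) = 0.9·0.1111 / (0.9·0.1111 + 0.4·0.8889) ≈ 0.2195
After 'fold-or-call': P(aggressive) = 0.1·0.2195 / (0.1·0.2195 + 0.6·0.7805) ≈ 0.0448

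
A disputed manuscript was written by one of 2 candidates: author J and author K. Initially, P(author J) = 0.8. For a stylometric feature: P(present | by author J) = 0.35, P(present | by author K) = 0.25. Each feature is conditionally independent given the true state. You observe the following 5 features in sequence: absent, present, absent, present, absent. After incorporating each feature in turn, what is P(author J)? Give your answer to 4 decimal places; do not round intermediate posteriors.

After 'absent': P(author J) = 0.65·0.8000 / (0.65·0.8000 + 0.75·0.2000) ≈ 0.7761
After 'present': P(author J) = 0.35·0.7761 / (0.35·0.7761 + 0.25·0.2239) ≈ 0.8292
After 'absent': P(author J) = 0.65·0.8292 / (0.65·0.8292 + 0.75·0.1708) ≈ 0.8079
After 'present': P(author J) = 0.35·0.8079 / (0.35·0.8079 + 0.25·0.1921) ≈ 0.8548
After 'absent': P(author J) = 0.65·0.8548 / (0.65·0.8548 + 0.75·0.1452) ≈ 0.8362

0.8362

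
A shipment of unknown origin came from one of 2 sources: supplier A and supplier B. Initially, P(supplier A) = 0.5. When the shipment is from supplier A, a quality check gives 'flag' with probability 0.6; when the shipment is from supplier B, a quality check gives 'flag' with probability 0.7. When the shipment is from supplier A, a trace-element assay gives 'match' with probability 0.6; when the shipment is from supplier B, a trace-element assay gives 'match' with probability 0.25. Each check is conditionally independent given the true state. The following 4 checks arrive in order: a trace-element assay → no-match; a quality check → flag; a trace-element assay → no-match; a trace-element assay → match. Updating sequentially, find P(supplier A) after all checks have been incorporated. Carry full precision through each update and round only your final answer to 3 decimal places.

0.369

After a trace-element assay='no-match': P(supplier A) = 0.4·0.5000 / (0.4·0.5000 + 0.75·0.5000) ≈ 0.3478
After a quality check='flag': P(supplier A) = 0.6·0.3478 / (0.6·0.3478 + 0.7·0.6522) ≈ 0.3137
After a trace-element assay='no-match': P(supplier A) = 0.4·0.3137 / (0.4·0.3137 + 0.75·0.6863) ≈ 0.1960
After a trace-element assay='match': P(supplier A) = 0.6·0.1960 / (0.6·0.1960 + 0.25·0.8040) ≈ 0.3691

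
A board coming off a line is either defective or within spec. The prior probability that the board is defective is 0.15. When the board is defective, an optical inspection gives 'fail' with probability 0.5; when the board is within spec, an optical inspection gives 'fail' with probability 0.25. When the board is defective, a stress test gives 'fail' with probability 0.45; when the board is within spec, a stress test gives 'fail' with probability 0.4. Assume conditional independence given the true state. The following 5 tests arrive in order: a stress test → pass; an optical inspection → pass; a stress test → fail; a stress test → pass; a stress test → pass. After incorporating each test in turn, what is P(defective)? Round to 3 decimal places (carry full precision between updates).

Apply Bayes' rule sequentially, carrying P(defective) forward.
After a stress test='pass': P(defective) = 0.55·0.1500 / (0.55·0.1500 + 0.6·0.8500) ≈ 0.1392
After an optical inspection='pass': P(defective) = 0.5·0.1392 / (0.5·0.1392 + 0.75·0.8608) ≈ 0.0973
After a stress test='fail': P(defective) = 0.45·0.0973 / (0.45·0.0973 + 0.4·0.9027) ≈ 0.1082
After a stress test='pass': P(defective) = 0.55·0.1082 / (0.55·0.1082 + 0.6·0.8918) ≈ 0.1001
After a stress test='pass': P(defective) = 0.55·0.1001 / (0.55·0.1001 + 0.6·0.8999) ≈ 0.0925

0.093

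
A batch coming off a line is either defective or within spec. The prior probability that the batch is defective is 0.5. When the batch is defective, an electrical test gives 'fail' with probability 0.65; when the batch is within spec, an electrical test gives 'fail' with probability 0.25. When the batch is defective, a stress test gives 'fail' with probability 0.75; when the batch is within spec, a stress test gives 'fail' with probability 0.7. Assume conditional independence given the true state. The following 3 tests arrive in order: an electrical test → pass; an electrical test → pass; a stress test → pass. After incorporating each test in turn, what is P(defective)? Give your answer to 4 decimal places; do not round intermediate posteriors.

0.1536

After an electrical test='pass': P(defective) = 0.35·0.5000 / (0.35·0.5000 + 0.75·0.5000) ≈ 0.3182
After an electrical test='pass': P(defective) = 0.35·0.3182 / (0.35·0.3182 + 0.75·0.6818) ≈ 0.1788
After a stress test='pass': P(defective) = 0.25·0.1788 / (0.25·0.1788 + 0.3·0.8212) ≈ 0.1536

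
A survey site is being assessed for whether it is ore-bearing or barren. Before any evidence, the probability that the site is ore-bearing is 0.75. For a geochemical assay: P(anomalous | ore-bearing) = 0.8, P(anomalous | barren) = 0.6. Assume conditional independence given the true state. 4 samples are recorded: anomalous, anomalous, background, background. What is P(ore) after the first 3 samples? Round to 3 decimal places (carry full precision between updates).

0.727

After 'anomalous': P(ore) = 0.8·0.7500 / (0.8·0.7500 + 0.6·0.2500) ≈ 0.8000
After 'anomalous': P(ore) = 0.8·0.8000 / (0.8·0.8000 + 0.6·0.2000) ≈ 0.8421
After 'background': P(ore) = 0.2·0.8421 / (0.2·0.8421 + 0.4·0.1579) ≈ 0.7273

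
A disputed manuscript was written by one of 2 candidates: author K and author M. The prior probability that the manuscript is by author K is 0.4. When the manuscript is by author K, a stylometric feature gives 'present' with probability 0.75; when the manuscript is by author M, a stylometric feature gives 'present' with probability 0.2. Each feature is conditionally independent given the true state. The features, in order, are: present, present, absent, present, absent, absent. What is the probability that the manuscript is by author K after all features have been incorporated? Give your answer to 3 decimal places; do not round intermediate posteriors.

0.518

After 'present': P(author K) = 0.75·0.4000 / (0.75·0.4000 + 0.2·0.6000) ≈ 0.7143
After 'present': P(author K) = 0.75·0.7143 / (0.75·0.7143 + 0.2·0.2857) ≈ 0.9036
After 'absent': P(author K) = 0.25·0.9036 / (0.25·0.9036 + 0.8·0.0964) ≈ 0.7455
After 'present': P(author K) = 0.75·0.7455 / (0.75·0.7455 + 0.2·0.2545) ≈ 0.9166
After 'absent': P(author K) = 0.25·0.9166 / (0.25·0.9166 + 0.8·0.0834) ≈ 0.7744
After 'absent': P(author K) = 0.25·0.7744 / (0.25·0.7744 + 0.8·0.2256) ≈ 0.5176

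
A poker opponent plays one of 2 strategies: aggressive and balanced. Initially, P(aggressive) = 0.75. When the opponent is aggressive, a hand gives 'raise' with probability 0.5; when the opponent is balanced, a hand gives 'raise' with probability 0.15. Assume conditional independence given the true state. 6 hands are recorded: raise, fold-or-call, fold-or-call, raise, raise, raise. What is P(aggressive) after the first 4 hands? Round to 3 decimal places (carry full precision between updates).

0.920

After 'raise': P(aggressive) = 0.5·0.7500 / (0.5·0.7500 + 0.15·0.2500) ≈ 0.9091
After 'fold-or-call': P(aggressive) = 0.5·0.9091 / (0.5·0.9091 + 0.85·0.0909) ≈ 0.8547
After 'fold-or-call': P(aggressive) = 0.5·0.8547 / (0.5·0.8547 + 0.85·0.1453) ≈ 0.7758
After 'raise': P(aggressive) = 0.5·0.7758 / (0.5·0.7758 + 0.15·0.2242) ≈ 0.9202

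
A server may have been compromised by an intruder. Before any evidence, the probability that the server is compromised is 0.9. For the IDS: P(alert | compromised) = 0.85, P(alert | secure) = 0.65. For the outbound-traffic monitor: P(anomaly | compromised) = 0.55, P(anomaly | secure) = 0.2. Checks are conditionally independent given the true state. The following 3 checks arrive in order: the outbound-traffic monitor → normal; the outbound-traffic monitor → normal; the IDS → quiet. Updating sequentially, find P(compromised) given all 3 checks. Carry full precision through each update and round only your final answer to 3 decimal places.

0.550

Each posterior becomes the prior for the next update.
After the outbound-traffic monitor='normal': P(compromised) = 0.45·0.9000 / (0.45·0.9000 + 0.8·0.1000) ≈ 0.8351
After the outbound-traffic monitor='normal': P(compromised) = 0.45·0.8351 / (0.45·0.8351 + 0.8·0.1649) ≈ 0.7401
After the IDS='quiet': P(compromised) = 0.15·0.7401 / (0.15·0.7401 + 0.35·0.2599) ≈ 0.5496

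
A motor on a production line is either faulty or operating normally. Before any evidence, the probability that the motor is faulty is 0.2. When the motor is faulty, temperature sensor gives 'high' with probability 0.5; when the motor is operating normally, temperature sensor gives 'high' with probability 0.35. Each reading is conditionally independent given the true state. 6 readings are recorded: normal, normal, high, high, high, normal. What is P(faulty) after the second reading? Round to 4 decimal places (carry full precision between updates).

After 'normal': P(faulty) = 0.5·0.2000 / (0.5·0.2000 + 0.65·0.8000) ≈ 0.1613
After 'normal': P(faulty) = 0.5·0.1613 / (0.5·0.1613 + 0.65·0.8387) ≈ 0.1289

0.1289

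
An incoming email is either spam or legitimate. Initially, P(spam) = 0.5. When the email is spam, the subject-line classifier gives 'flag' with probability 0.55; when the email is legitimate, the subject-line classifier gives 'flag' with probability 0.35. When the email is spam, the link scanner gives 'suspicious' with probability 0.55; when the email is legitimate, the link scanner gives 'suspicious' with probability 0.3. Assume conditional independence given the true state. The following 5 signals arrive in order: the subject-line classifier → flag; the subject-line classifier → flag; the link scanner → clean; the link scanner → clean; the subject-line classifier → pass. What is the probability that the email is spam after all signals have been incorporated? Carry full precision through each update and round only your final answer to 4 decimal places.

Apply Bayes' rule sequentially, carrying P(spam) forward.
After the subject-line classifier='flag': P(spam) = 0.55·0.5000 / (0.55·0.5000 + 0.35·0.5000) ≈ 0.6111
After the subject-line classifier='flag': P(spam) = 0.55·0.6111 / (0.55·0.6111 + 0.35·0.3889) ≈ 0.7118
After the link scanner='clean': P(spam) = 0.45·0.7118 / (0.45·0.7118 + 0.7·0.2882) ≈ 0.6135
After the link scanner='clean': P(spam) = 0.45·0.6135 / (0.45·0.6135 + 0.7·0.3865) ≈ 0.5051
After the subject-line classifier='pass': P(spam) = 0.45·0.5051 / (0.45·0.5051 + 0.65·0.4949) ≈ 0.4140

0.4140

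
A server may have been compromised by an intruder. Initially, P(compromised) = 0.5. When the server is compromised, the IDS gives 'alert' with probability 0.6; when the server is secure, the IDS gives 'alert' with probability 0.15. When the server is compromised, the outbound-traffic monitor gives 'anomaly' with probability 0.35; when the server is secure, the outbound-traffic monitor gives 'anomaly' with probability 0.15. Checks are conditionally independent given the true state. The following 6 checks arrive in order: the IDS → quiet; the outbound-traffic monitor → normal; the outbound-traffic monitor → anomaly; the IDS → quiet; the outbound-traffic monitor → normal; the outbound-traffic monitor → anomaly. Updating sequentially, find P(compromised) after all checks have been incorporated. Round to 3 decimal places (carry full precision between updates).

0.414

After the IDS='quiet': P(compromised) = 0.4·0.5000 / (0.4·0.5000 + 0.85·0.5000) ≈ 0.3200
After the outbound-traffic monitor='normal': P(compromised) = 0.65·0.3200 / (0.65·0.3200 + 0.85·0.6800) ≈ 0.2646
After the outbound-traffic monitor='anomaly': P(compromised) = 0.35·0.2646 / (0.35·0.2646 + 0.15·0.7354) ≈ 0.4564
After the IDS='quiet': P(compromised) = 0.4·0.4564 / (0.4·0.4564 + 0.85·0.5436) ≈ 0.2832
After the outbound-traffic monitor='normal': P(compromised) = 0.65·0.2832 / (0.65·0.2832 + 0.85·0.7168) ≈ 0.2320
After the outbound-traffic monitor='anomaly': P(compromised) = 0.35·0.2320 / (0.35·0.2320 + 0.15·0.7680) ≈ 0.4135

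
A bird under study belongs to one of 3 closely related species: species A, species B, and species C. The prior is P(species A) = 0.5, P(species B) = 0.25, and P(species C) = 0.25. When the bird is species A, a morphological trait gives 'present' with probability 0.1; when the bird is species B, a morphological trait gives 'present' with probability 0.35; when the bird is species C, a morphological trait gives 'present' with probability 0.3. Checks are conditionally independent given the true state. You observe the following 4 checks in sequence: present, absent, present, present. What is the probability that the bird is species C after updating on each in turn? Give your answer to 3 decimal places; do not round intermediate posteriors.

0.389

After 'present': normaliser = 0.1·0.5000 + 0.35·0.2500 + 0.3·0.2500; P(species A) ≈ 0.2353, P(species B) ≈ 0.4118, P(species C) ≈ 0.3529
After 'absent': normaliser = 0.9·0.2353 + 0.65·0.4118 + 0.7·0.3529; P(species A) ≈ 0.2915, P(species B) ≈ 0.3684, P(species C) ≈ 0.3401
After 'present': normaliser = 0.1·0.2915 + 0.35·0.3684 + 0.3·0.3401; P(species A) ≈ 0.1121, P(species B) ≈ 0.4957, P(species C) ≈ 0.3922
After 'present': normaliser = 0.1·0.1121 + 0.35·0.4957 + 0.3·0.3922; P(species A) ≈ 0.0371, P(species B) ≈ 0.5738, P(species C) ≈ 0.3891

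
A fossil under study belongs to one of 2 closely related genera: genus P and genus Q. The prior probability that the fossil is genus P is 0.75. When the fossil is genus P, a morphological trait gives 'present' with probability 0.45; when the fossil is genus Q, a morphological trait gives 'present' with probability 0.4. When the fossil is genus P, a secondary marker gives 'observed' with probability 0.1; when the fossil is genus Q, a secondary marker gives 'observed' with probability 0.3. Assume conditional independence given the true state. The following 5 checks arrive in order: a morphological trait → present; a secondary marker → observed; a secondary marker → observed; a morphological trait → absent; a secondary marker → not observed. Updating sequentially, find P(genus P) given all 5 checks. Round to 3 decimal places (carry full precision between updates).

Apply Bayes' rule sequentially, carrying P(genus P) forward.
After a morphological trait='present': P(genus P) = 0.45·0.7500 / (0.45·0.7500 + 0.4·0.2500) ≈ 0.7714
After a secondary marker='observed': P(genus P) = 0.1·0.7714 / (0.1·0.7714 + 0.3·0.2286) ≈ 0.5294
After a secondary marker='observed': P(genus P) = 0.1·0.5294 / (0.1·0.5294 + 0.3·0.4706) ≈ 0.2727
After a morphological trait='absent': P(genus P) = 0.55·0.2727 / (0.55·0.2727 + 0.6·0.7273) ≈ 0.2558
After a secondary marker='not observed': P(genus P) = 0.9·0.2558 / (0.9·0.2558 + 0.7·0.7442) ≈ 0.3065

0.307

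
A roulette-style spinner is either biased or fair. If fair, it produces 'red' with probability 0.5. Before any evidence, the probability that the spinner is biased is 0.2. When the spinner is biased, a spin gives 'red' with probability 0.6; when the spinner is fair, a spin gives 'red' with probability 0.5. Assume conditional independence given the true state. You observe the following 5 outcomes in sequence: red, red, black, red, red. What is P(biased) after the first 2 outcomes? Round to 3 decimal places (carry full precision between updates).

After 'red': P(biased) = 0.6·0.2000 / (0.6·0.2000 + 0.5·0.8000) ≈ 0.2308
After 'red': P(biased) = 0.6·0.2308 / (0.6·0.2308 + 0.5·0.7692) ≈ 0.2647

0.265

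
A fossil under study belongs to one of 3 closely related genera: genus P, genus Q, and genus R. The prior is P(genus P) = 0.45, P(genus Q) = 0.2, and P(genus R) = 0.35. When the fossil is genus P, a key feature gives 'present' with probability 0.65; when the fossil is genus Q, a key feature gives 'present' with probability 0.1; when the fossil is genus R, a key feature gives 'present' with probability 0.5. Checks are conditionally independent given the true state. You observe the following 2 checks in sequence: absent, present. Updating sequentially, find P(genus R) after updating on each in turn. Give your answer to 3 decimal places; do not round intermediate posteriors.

Each posterior becomes the prior for the next update.
After 'absent': normaliser = 0.35·0.4500 + 0.9·0.2000 + 0.5·0.3500; P(genus P) ≈ 0.3073, P(genus Q) ≈ 0.3512, P(genus R) ≈ 0.3415
After 'present': normaliser = 0.65·0.3073 + 0.1·0.3512 + 0.5·0.3415; P(genus P) ≈ 0.4925, P(genus Q) ≈ 0.0866, P(genus R) ≈ 0.4209

0.421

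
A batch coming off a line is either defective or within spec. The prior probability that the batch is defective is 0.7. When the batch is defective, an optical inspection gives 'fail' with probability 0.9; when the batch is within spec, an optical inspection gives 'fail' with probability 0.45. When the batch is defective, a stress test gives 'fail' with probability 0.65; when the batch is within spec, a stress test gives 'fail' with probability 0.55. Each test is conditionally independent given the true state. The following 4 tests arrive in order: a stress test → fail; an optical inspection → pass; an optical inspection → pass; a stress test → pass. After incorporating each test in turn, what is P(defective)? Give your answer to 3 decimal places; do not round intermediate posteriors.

0.066

Apply Bayes' rule sequentially, carrying P(defective) forward.
After a stress test='fail': P(defective) = 0.65·0.7000 / (0.65·0.7000 + 0.55·0.3000) ≈ 0.7339
After an optical inspection='pass': P(defective) = 0.1·0.7339 / (0.1·0.7339 + 0.55·0.2661) ≈ 0.3339
After an optical inspection='pass': P(defective) = 0.1·0.3339 / (0.1·0.3339 + 0.55·0.6661) ≈ 0.0835
After a stress test='pass': P(defective) = 0.35·0.0835 / (0.35·0.0835 + 0.45·0.9165) ≈ 0.0662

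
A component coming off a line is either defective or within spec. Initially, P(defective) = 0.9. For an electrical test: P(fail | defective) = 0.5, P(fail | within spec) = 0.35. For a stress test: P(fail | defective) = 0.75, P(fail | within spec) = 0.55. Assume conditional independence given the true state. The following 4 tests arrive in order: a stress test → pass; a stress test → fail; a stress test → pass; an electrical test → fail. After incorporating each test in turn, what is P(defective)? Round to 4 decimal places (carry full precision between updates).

After a stress test='pass': P(defective) = 0.25·0.9000 / (0.25·0.9000 + 0.45·0.1000) ≈ 0.8333
After a stress test='fail': P(defective) = 0.75·0.8333 / (0.75·0.8333 + 0.55·0.1667) ≈ 0.8721
After a stress test='pass': P(defective) = 0.25·0.8721 / (0.25·0.8721 + 0.45·0.1279) ≈ 0.7911
After an electrical test='fail': P(defective) = 0.5·0.7911 / (0.5·0.7911 + 0.35·0.2089) ≈ 0.8440

0.8440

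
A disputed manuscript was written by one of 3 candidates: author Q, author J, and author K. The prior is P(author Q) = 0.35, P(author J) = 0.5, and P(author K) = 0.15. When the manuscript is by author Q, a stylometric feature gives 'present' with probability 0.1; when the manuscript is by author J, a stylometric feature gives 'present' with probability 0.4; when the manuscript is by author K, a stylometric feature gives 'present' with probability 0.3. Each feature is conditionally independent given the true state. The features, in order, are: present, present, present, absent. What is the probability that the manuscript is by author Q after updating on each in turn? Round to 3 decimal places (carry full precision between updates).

After 'present': normaliser = 0.1·0.3500 + 0.4·0.5000 + 0.3·0.1500; P(author Q) ≈ 0.1250, P(author J) ≈ 0.7143, P(author K) ≈ 0.1607
After 'present': normaliser = 0.1·0.1250 + 0.4·0.7143 + 0.3·0.1607; P(author Q) ≈ 0.0361, P(author J) ≈ 0.8247, P(author K) ≈ 0.1392
After 'present': normaliser = 0.1·0.0361 + 0.4·0.8247 + 0.3·0.1392; P(author Q) ≈ 0.0096, P(author J) ≈ 0.8791, P(author K) ≈ 0.1113
After 'absent': normaliser = 0.9·0.0096 + 0.6·0.8791 + 0.7·0.1113; P(author Q) ≈ 0.0141, P(author J) ≈ 0.8591, P(author K) ≈ 0.1268

0.014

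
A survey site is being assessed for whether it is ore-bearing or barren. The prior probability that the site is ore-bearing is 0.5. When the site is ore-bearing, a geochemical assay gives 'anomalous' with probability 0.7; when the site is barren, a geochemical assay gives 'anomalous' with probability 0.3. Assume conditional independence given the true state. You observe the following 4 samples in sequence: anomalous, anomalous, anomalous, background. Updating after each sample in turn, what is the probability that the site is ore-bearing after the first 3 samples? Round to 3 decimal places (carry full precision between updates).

0.927

After 'anomalous': P(ore) = 0.7·0.5000 / (0.7·0.5000 + 0.3·0.5000) ≈ 0.7000
After 'anomalous': P(ore) = 0.7·0.7000 / (0.7·0.7000 + 0.3·0.3000) ≈ 0.8448
After 'anomalous': P(ore) = 0.7·0.8448 / (0.7·0.8448 + 0.3·0.1552) ≈ 0.9270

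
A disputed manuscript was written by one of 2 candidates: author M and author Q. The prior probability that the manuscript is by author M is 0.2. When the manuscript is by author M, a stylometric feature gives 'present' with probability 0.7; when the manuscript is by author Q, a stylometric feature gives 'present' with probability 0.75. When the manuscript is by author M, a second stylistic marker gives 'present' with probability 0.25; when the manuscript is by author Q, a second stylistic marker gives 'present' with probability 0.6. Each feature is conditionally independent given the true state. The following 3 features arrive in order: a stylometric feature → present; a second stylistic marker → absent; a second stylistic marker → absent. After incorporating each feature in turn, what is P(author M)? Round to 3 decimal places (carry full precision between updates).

After a stylometric feature='present': P(author M) = 0.7·0.2000 / (0.7·0.2000 + 0.75·0.8000) ≈ 0.1892
After a second stylistic marker='absent': P(author M) = 0.75·0.1892 / (0.75·0.1892 + 0.4·0.8108) ≈ 0.3043
After a second stylistic marker='absent': P(author M) = 0.75·0.3043 / (0.75·0.3043 + 0.4·0.6957) ≈ 0.4506

0.451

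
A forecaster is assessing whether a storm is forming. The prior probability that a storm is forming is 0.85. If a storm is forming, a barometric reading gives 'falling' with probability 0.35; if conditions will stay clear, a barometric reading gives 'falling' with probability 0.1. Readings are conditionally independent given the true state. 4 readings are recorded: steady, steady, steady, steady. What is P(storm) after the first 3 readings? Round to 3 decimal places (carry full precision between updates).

0.681

After 'steady': P(storm) = 0.65·0.8500 / (0.65·0.8500 + 0.9·0.1500) ≈ 0.8036
After 'steady': P(storm) = 0.65·0.8036 / (0.65·0.8036 + 0.9·0.1964) ≈ 0.7472
After 'steady': P(storm) = 0.65·0.7472 / (0.65·0.7472 + 0.9·0.2528) ≈ 0.6810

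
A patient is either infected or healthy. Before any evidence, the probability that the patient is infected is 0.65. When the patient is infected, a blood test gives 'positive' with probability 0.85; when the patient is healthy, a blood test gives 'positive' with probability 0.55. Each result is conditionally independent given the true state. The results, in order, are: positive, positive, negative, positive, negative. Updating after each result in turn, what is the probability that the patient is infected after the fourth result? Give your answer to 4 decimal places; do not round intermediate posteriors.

0.6956

After 'positive': P(infected) = 0.85·0.6500 / (0.85·0.6500 + 0.55·0.3500) ≈ 0.7416
After 'positive': P(infected) = 0.85·0.7416 / (0.85·0.7416 + 0.55·0.2584) ≈ 0.8160
After 'negative': P(infected) = 0.15·0.8160 / (0.15·0.8160 + 0.45·0.1840) ≈ 0.5965
After 'positive': P(infected) = 0.85·0.5965 / (0.85·0.5965 + 0.55·0.4035) ≈ 0.6956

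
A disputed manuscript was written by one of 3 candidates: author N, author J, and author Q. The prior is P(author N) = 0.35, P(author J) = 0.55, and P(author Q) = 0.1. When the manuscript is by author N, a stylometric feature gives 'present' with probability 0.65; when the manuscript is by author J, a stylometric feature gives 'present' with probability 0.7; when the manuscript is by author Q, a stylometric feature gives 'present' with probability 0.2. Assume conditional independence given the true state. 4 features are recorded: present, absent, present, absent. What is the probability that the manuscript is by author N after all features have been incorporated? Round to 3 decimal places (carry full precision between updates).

After 'present': normaliser = 0.65·0.3500 + 0.7·0.5500 + 0.2·0.1000; P(author N) ≈ 0.3597, P(author J) ≈ 0.6087, P(author Q) ≈ 0.0316
After 'absent': normaliser = 0.35·0.3597 + 0.3·0.6087 + 0.8·0.0316; P(author N) ≈ 0.3771, P(author J) ≈ 0.5471, P(author Q) ≈ 0.0758
After 'present': normaliser = 0.65·0.3771 + 0.7·0.5471 + 0.2·0.0758; P(author N) ≈ 0.3811, P(author J) ≈ 0.5953, P(author Q) ≈ 0.0236
After 'absent': normaliser = 0.35·0.3811 + 0.3·0.5953 + 0.8·0.0236; P(author N) ≈ 0.4032, P(author J) ≈ 0.5398, P(author Q) ≈ 0.0570

0.403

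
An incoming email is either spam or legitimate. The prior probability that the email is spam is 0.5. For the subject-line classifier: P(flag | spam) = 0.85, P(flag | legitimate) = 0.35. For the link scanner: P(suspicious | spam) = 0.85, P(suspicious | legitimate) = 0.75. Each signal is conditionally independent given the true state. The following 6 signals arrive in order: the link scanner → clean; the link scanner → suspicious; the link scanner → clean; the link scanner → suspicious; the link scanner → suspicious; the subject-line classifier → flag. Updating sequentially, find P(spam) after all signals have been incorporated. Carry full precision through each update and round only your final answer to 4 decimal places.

After the link scanner='clean': P(spam) = 0.15·0.5000 / (0.15·0.5000 + 0.25·0.5000) ≈ 0.3750
After the link scanner='suspicious': P(spam) = 0.85·0.3750 / (0.85·0.3750 + 0.75·0.6250) ≈ 0.4048
After the link scanner='clean': P(spam) = 0.15·0.4048 / (0.15·0.4048 + 0.25·0.5952) ≈ 0.2898
After the link scanner='suspicious': P(spam) = 0.85·0.2898 / (0.85·0.2898 + 0.75·0.7102) ≈ 0.3162
After the link scanner='suspicious': P(spam) = 0.85·0.3162 / (0.85·0.3162 + 0.75·0.6838) ≈ 0.3439
After the subject-line classifier='flag': P(spam) = 0.85·0.3439 / (0.85·0.3439 + 0.35·0.6561) ≈ 0.5600

0.5600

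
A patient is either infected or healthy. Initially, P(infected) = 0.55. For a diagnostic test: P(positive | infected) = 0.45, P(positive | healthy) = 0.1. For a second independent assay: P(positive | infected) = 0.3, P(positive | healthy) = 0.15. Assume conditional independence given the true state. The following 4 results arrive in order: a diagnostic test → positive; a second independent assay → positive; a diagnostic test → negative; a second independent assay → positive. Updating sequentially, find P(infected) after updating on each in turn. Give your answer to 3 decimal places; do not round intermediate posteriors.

After a diagnostic test='positive': P(infected) = 0.45·0.5500 / (0.45·0.5500 + 0.1·0.4500) ≈ 0.8462
After a second independent assay='positive': P(infected) = 0.3·0.8462 / (0.3·0.8462 + 0.15·0.1538) ≈ 0.9167
After a diagnostic test='negative': P(infected) = 0.55·0.9167 / (0.55·0.9167 + 0.9·0.0833) ≈ 0.8705
After a second independent assay='positive': P(infected) = 0.3·0.8705 / (0.3·0.8705 + 0.15·0.1295) ≈ 0.9308

0.931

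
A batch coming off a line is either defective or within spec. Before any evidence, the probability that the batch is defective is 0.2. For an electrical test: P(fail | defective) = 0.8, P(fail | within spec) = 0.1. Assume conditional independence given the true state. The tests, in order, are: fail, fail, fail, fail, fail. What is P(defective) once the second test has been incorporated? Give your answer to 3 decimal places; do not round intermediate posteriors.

After 'fail': P(defective) = 0.8·0.2000 / (0.8·0.2000 + 0.1·0.8000) ≈ 0.6667
After 'fail': P(defective) = 0.8·0.6667 / (0.8·0.6667 + 0.1·0.3333) ≈ 0.9412

0.941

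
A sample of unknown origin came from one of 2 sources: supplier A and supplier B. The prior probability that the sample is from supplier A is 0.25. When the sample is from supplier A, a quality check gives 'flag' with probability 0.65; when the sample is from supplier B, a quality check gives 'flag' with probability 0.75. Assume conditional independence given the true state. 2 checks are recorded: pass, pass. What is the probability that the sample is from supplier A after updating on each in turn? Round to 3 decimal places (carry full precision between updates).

After 'pass': P(supplier A) = 0.35·0.2500 / (0.35·0.2500 + 0.25·0.7500) ≈ 0.3182
After 'pass': P(supplier A) = 0.35·0.3182 / (0.35·0.3182 + 0.25·0.6818) ≈ 0.3952

0.395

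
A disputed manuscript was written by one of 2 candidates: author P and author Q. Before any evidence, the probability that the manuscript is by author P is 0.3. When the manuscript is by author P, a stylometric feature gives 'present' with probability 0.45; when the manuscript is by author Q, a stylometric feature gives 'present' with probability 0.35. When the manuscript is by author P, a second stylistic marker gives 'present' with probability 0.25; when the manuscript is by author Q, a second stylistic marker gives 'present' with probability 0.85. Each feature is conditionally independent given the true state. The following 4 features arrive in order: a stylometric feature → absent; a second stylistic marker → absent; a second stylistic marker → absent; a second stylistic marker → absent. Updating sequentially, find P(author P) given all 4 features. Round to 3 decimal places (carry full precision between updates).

Apply Bayes' rule sequentially, carrying P(author P) forward.
After a stylometric feature='absent': P(author P) = 0.55·0.3000 / (0.55·0.3000 + 0.65·0.7000) ≈ 0.2661
After a second stylistic marker='absent': P(author P) = 0.75·0.2661 / (0.75·0.2661 + 0.15·0.7339) ≈ 0.6445
After a second stylistic marker='absent': P(author P) = 0.75·0.6445 / (0.75·0.6445 + 0.15·0.3555) ≈ 0.9007
After a second stylistic marker='absent': P(author P) = 0.75·0.9007 / (0.75·0.9007 + 0.15·0.0993) ≈ 0.9784

0.978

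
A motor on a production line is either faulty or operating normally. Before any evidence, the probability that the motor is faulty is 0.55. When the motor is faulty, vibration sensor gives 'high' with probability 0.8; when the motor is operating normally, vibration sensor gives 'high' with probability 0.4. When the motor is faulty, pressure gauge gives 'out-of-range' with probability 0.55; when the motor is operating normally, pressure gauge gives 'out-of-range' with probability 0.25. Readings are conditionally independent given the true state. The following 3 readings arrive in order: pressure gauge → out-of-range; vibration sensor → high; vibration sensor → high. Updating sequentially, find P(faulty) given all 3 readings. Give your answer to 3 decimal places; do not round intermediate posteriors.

After pressure gauge='out-of-range': P(faulty) = 0.55·0.5500 / (0.55·0.5500 + 0.25·0.4500) ≈ 0.7289
After vibration sensor='high': P(faulty) = 0.8·0.7289 / (0.8·0.7289 + 0.4·0.2711) ≈ 0.8432
After vibration sensor='high': P(faulty) = 0.8·0.8432 / (0.8·0.8432 + 0.4·0.1568) ≈ 0.9149

0.915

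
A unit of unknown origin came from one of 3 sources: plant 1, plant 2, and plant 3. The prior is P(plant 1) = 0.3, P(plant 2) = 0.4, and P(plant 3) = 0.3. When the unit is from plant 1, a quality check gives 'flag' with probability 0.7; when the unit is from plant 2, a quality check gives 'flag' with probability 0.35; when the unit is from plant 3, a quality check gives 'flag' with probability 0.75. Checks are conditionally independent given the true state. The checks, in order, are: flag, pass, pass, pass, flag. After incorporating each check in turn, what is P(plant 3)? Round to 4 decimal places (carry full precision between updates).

0.1314

Apply Bayes' rule sequentially, carrying P(plant 3) forward.
After 'flag': normaliser = 0.7·0.3000 + 0.35·0.4000 + 0.75·0.3000; P(plant 1) ≈ 0.3652, P(plant 2) ≈ 0.2435, P(plant 3) ≈ 0.3913
After 'pass': normaliser = 0.3·0.3652 + 0.65·0.2435 + 0.25·0.3913; P(plant 1) ≈ 0.2996, P(plant 2) ≈ 0.4328, P(plant 3) ≈ 0.2675
After 'pass': normaliser = 0.3·0.2996 + 0.65·0.4328 + 0.25·0.2675; P(plant 1) ≈ 0.2052, P(plant 2) ≈ 0.6421, P(plant 3) ≈ 0.1527
After 'pass': normaliser = 0.3·0.2052 + 0.65·0.6421 + 0.25·0.1527; P(plant 1) ≈ 0.1190, P(plant 2) ≈ 0.8072, P(plant 3) ≈ 0.0738
After 'flag': normaliser = 0.7·0.1190 + 0.35·0.8072 + 0.75·0.0738; P(plant 1) ≈ 0.1978, P(plant 2) ≈ 0.6707, P(plant 3) ≈ 0.1314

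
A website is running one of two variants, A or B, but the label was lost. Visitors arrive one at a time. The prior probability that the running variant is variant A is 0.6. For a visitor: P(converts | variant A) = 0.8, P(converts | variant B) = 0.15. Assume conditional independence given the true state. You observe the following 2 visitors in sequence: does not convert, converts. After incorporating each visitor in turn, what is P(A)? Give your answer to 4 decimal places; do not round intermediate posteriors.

0.6531

Each posterior becomes the prior for the next update.
After 'does not convert': P(A) = 0.2·0.6000 / (0.2·0.6000 + 0.85·0.4000) ≈ 0.2609
After 'converts': P(A) = 0.8·0.2609 / (0.8·0.2609 + 0.15·0.7391) ≈ 0.6531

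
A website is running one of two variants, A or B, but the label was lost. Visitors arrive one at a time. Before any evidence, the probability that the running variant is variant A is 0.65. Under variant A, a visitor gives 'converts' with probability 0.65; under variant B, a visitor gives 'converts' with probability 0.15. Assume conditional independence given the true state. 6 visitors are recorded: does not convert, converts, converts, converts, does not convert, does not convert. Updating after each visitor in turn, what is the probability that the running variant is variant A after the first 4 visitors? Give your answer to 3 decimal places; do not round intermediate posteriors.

0.984

After 'does not convert': P(A) = 0.35·0.6500 / (0.35·0.6500 + 0.85·0.3500) ≈ 0.4333
After 'converts': P(A) = 0.65·0.4333 / (0.65·0.4333 + 0.15·0.5667) ≈ 0.7682
After 'converts': P(A) = 0.65·0.7682 / (0.65·0.7682 + 0.15·0.2318) ≈ 0.9349
After 'converts': P(A) = 0.65·0.9349 / (0.65·0.9349 + 0.15·0.0651) ≈ 0.9842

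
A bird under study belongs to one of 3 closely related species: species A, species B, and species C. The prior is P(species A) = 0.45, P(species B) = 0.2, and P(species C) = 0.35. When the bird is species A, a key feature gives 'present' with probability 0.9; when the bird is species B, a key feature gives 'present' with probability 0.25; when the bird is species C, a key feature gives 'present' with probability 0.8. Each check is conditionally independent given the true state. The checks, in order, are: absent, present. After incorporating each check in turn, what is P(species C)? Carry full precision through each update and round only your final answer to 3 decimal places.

After 'absent': normaliser = 0.1·0.4500 + 0.75·0.2000 + 0.2·0.3500; P(species A) ≈ 0.1698, P(species B) ≈ 0.5660, P(species C) ≈ 0.2642
After 'present': normaliser = 0.9·0.1698 + 0.25·0.5660 + 0.8·0.2642; P(species A) ≈ 0.3022, P(species B) ≈ 0.2799, P(species C) ≈ 0.4179

0.418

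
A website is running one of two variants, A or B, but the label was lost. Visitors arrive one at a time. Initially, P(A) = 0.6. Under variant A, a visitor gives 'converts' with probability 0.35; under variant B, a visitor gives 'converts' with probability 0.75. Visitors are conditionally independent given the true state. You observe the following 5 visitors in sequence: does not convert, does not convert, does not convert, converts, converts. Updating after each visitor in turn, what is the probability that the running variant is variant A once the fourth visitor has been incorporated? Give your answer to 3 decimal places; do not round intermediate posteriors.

0.925

After 'does not convert': P(A) = 0.65·0.6000 / (0.65·0.6000 + 0.25·0.4000) ≈ 0.7959
After 'does not convert': P(A) = 0.65·0.7959 / (0.65·0.7959 + 0.25·0.2041) ≈ 0.9102
After 'does not convert': P(A) = 0.65·0.9102 / (0.65·0.9102 + 0.25·0.0898) ≈ 0.9635
After 'converts': P(A) = 0.35·0.9635 / (0.35·0.9635 + 0.75·0.0365) ≈ 0.9248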